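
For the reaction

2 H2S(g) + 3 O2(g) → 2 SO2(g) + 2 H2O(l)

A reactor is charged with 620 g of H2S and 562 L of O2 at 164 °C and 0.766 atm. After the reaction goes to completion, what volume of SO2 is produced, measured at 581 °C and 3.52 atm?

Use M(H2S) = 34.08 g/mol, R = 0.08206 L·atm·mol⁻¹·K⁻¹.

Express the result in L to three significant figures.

n(H2S) = 620 / 34.08 = 18.19 mol
n(O2) = PV/RT = (0.766 × 562) / (0.08206 × 437.15) = 12.00 mol
For 18.19 mol H2S, stoichiometry requires (3/2) × 18.19 = 27.29 mol O2; 12.00 mol is available, so O2 is limiting.
n(SO2) = (2/3) × 12.00 = 8.000 mol
V(SO2) = nRT/P = 8.000 × 0.08206 × 854.15 / 3.52 = 159.3 L

159 L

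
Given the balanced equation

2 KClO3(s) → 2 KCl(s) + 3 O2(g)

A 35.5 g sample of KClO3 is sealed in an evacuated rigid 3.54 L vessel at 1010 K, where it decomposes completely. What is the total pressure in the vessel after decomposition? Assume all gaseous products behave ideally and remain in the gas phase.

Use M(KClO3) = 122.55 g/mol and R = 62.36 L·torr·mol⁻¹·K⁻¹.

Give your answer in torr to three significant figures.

n(KClO3) = 35.5 / 122.55 = 0.2897 mol
n(gas produced) = (3/2) × 0.2897 = 0.4345 mol
P = nRT/V = 0.4345 × 62.36 × 1010 / 3.54 = 7731 torr

7730 torr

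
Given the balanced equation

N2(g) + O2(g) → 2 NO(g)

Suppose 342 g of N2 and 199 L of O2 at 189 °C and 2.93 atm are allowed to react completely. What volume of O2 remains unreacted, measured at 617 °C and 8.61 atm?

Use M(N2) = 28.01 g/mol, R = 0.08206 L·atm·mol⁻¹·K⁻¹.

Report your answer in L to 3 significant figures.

n(N2) = 342 / 28.01 = 12.21 mol
n(O2) = PV/RT = (2.93 × 199) / (0.08206 × 462.15) = 15.37 mol
For 12.21 mol N2, stoichiometry requires (1/1) × 12.21 = 12.21 mol O2; 15.37 mol is available, so N2 is limiting.
n(O2) consumed = (1/1) × 12.21 = 12.21 mol; remaining = 15.37 − 12.21 = 3.160 mol
V(O2) = nRT/P = 3.160 × 0.08206 × 890.15 / 8.61 = 26.81 L

26.8 L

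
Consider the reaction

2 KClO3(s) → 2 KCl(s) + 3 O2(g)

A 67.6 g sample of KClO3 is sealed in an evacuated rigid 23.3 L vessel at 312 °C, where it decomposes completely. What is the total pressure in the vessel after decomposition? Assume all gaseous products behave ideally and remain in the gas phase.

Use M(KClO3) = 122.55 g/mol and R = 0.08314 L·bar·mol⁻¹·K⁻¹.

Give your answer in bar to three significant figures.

1.73 bar

n(KClO3) = 67.6 / 122.55 = 0.5516 mol
n(gas produced) = (3/2) × 0.5516 = 0.8274 mol
P = nRT/V = 0.8274 × 0.08314 × 585.15 / 23.3 = 1.728 bar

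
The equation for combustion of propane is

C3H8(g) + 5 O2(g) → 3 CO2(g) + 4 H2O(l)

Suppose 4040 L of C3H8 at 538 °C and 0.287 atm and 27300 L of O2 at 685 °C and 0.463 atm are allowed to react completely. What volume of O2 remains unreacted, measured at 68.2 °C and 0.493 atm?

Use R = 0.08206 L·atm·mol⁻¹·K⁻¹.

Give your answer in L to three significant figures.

4190 L

n(C3H8) = PV/RT = (0.287 × 4040) / (0.08206 × 811.15) = 17.42 mol
n(O2) = PV/RT = (0.463 × 27300) / (0.08206 × 958.15) = 160.8 mol
For 17.42 mol C3H8, stoichiometry requires (5/1) × 17.42 = 87.10 mol O2; 160.8 mol is available, so C3H8 is limiting.
n(O2) consumed = (5/1) × 17.42 = 87.10 mol; remaining = 160.8 − 87.10 = 73.70 mol
V(O2) = nRT/P = 73.70 × 0.08206 × 341.35 / 0.493 = 4187 L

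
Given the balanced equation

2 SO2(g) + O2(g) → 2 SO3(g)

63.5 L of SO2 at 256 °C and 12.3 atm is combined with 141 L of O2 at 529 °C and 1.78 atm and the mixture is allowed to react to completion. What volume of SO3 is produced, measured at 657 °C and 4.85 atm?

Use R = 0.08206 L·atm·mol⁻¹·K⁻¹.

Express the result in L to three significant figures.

120 L

n(SO2) = PV/RT = (12.3 × 63.5) / (0.08206 × 529.15) = 17.99 mol
n(O2) = PV/RT = (1.78 × 141) / (0.08206 × 802.15) = 3.813 mol
For 17.99 mol SO2, stoichiometry requires (1/2) × 17.99 = 8.995 mol O2; 3.813 mol is available, so O2 is limiting.
n(SO3) = (2/1) × 3.813 = 7.626 mol
V(SO3) = nRT/P = 7.626 × 0.08206 × 930.15 / 4.85 = 120.0 L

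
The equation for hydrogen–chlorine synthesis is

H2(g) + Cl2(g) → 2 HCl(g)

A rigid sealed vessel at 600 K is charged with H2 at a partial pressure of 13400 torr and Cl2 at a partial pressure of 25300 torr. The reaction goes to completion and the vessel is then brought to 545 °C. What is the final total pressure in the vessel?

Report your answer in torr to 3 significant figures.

52800 torr

With V and T fixed, P_i ∝ n_i, so the mole ratios apply directly to partial pressures at 600 K.
P(Cl2) required for 13400 torr of H2 = (1/1) × 13400 = 13400 torr; available 25300 torr, so H2 is limiting.
P(Cl2) remaining = 25300 − (1/1) × 13400 = 11900 torr
P(gaseous products) = (2)/1 × 13400 = 26800 torr
P_total at 600 K = 11900 + 26800 = 38700 torr
Scaling to 545 °C: P = 38700 × 818.15/600 = 52770 torr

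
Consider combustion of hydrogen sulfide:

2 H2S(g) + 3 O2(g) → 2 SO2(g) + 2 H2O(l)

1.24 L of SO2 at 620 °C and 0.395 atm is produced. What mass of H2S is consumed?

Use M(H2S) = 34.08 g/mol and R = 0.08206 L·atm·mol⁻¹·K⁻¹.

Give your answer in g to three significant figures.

0.228 g

n(SO2) = PV/RT = (0.395 × 1.24) / (0.08206 × 893.15) = 0.006683 mol
n(H2S) = (2/2) × 0.006683 = 0.006683 mol
m(H2S) = 0.006683 × 34.08 = 0.2278 g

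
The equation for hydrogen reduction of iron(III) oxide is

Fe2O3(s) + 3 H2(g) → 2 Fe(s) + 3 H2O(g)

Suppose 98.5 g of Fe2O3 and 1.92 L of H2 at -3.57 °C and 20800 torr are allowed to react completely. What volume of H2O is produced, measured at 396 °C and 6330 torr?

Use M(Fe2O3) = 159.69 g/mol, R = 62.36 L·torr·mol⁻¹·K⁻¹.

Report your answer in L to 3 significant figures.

12.2 L

n(Fe2O3) = 98.5 / 159.69 = 0.6168 mol
n(H2) = PV/RT = (20800 × 1.92) / (62.36 × 269.58) = 2.376 mol
For 0.6168 mol Fe2O3, stoichiometry requires (3/1) × 0.6168 = 1.850 mol H2; 2.376 mol is available, so Fe2O3 is limiting.
n(H2O) = (3/1) × 0.6168 = 1.850 mol
V(H2O) = nRT/P = 1.850 × 62.36 × 669.15 / 6330 = 12.20 L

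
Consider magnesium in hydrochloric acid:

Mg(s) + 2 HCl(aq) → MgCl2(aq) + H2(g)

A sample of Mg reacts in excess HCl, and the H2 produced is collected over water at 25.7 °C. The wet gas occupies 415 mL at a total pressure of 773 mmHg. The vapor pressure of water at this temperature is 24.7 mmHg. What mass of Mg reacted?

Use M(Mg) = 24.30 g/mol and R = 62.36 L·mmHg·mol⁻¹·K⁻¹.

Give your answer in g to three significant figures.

P(H2) = 773 − 24.7 = 748.3 mmHg
n(H2) = PV/RT = (748.3 × 0.4150) / (62.36 × 298.85) = 0.01666 mol
n(Mg) = (1/1) × 0.01666 = 0.01666 mol
m(Mg) = 0.01666 × 24.30 = 0.4048 g

0.405 g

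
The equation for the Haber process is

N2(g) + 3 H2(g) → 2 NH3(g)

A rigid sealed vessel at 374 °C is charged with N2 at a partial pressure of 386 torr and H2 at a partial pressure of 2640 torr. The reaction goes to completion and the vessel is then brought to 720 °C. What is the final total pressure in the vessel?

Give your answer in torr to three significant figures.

3460 torr

Because the vessel is rigid and T is held at 374 °C, work the stoichiometry in partial pressures (P_i = n_iRT/V).
P(H2) required for 386 torr of N2 = (3/1) × 386 = 1158 torr; available 2640 torr, so N2 is limiting.
P(H2) remaining = 2640 − (3/1) × 386 = 1482 torr
P(gaseous products) = (2)/1 × 386 = 772.0 torr
P_total at 374 °C = 1482 + 772.0 = 2254 torr
Scaling to 720 °C: P = 2254 × 993.15/647.15 = 3459 torr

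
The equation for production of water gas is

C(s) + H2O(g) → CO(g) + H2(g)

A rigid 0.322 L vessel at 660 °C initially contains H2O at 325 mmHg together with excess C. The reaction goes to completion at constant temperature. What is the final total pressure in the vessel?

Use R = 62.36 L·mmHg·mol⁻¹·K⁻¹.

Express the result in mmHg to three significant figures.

Rigid vessel, constant T ⇒ P scales with total gas moles (1 → 2).
P_final = (2/1) × 325 = 650.0 mmHg

650 mmHg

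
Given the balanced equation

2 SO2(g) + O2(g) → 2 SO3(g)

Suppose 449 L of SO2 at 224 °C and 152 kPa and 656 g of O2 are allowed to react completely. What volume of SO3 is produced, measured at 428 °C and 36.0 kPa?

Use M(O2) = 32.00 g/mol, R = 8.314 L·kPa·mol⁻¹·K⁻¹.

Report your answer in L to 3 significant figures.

n(SO2) = PV/RT = (152 × 449) / (8.314 × 497.15) = 16.51 mol
n(O2) = 656 / 32.00 = 20.50 mol
For 16.51 mol SO2, stoichiometry requires (1/2) × 16.51 = 8.255 mol O2; 20.50 mol is available, so SO2 is limiting.
n(SO3) = (2/2) × 16.51 = 16.51 mol
V(SO3) = nRT/P = 16.51 × 8.314 × 701.15 / 36.0 = 2673 L

2670 L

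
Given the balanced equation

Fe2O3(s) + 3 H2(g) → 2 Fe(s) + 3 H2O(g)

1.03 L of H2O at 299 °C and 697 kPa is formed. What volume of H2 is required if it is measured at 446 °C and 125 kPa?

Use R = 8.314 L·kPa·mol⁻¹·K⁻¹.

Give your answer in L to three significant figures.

n(H2O) = PV/RT = (697 × 1.03) / (8.314 × 572.15) = 0.1509 mol
n(H2) = (3/3) × 0.1509 = 0.1509 mol
V = nRT/P = 0.1509 × 8.314 × 719.15 / 125 = 7.218 L

7.22 L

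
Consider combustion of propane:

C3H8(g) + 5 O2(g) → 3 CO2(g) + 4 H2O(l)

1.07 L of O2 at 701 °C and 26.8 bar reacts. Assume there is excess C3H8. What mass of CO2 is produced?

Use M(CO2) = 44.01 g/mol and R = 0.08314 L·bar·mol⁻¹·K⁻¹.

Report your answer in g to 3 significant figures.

9.35 g

n(O2) = PV/RT = (26.8 × 1.07) / (0.08314 × 974.15) = 0.3541 mol
n(CO2) = (3/5) × 0.3541 = 0.2125 mol
m(CO2) = 0.2125 × 44.01 = 9.352 g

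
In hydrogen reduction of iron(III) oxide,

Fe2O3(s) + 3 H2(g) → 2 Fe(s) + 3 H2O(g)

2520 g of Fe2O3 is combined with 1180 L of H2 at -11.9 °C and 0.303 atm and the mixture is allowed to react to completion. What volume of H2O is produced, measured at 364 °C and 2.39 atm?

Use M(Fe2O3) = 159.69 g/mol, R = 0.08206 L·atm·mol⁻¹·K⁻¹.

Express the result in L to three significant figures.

n(Fe2O3) = 2520 / 159.69 = 15.78 mol
n(H2) = PV/RT = (0.303 × 1180) / (0.08206 × 261.25) = 16.68 mol
For 15.78 mol Fe2O3, stoichiometry requires (3/1) × 15.78 = 47.34 mol H2; 16.68 mol is available, so H2 is limiting.
n(H2O) = (3/3) × 16.68 = 16.68 mol
V(H2O) = nRT/P = 16.68 × 0.08206 × 637.15 / 2.39 = 364.9 L

365 L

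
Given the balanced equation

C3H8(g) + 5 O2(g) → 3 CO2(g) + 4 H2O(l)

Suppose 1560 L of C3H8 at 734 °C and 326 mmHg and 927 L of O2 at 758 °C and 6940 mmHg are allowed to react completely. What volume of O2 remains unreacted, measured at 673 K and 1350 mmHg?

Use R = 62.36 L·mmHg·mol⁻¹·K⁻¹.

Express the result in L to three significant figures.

1850 L

n(C3H8) = PV/RT = (326 × 1560) / (62.36 × 1007.15) = 8.097 mol
n(O2) = PV/RT = (6940 × 927) / (62.36 × 1031.15) = 100.0 mol
For 8.097 mol C3H8, stoichiometry requires (5/1) × 8.097 = 40.48 mol O2; 100.0 mol is available, so C3H8 is limiting.
n(O2) consumed = (5/1) × 8.097 = 40.48 mol; remaining = 100.0 − 40.48 = 59.52 mol
V(O2) = nRT/P = 59.52 × 62.36 × 673 / 1350 = 1850 L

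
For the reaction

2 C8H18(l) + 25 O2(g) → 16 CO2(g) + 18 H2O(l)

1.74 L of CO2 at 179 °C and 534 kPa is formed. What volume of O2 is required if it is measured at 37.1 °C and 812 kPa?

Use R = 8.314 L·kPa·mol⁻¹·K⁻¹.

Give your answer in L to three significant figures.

n(CO2) = PV/RT = (534 × 1.74) / (8.314 × 452.15) = 0.2472 mol
n(O2) = (25/16) × 0.2472 = 0.3862 mol
V = nRT/P = 0.3862 × 8.314 × 310.25 / 812 = 1.227 L

1.23 L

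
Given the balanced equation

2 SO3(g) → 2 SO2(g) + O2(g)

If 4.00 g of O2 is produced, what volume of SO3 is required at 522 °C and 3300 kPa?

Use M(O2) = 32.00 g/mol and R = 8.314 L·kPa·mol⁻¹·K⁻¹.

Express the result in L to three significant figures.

n(O2) = 4.000 / 32.00 = 0.1250 mol
n(SO3) = (2/1) × 0.1250 = 0.2500 mol
V = nRT/P = 0.2500 × 8.314 × 795.15 / 3300 = 0.5008 L

0.501 L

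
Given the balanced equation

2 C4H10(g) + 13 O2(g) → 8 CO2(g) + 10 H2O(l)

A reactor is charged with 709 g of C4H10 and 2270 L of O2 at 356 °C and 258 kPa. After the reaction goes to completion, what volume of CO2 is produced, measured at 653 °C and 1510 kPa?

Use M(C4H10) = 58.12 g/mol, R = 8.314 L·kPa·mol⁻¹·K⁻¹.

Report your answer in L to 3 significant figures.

249 L

n(C4H10) = 709 / 58.12 = 12.20 mol
n(O2) = PV/RT = (258 × 2270) / (8.314 × 629.15) = 112.0 mol
For 12.20 mol C4H10, stoichiometry requires (13/2) × 12.20 = 79.30 mol O2; 112.0 mol is available, so C4H10 is limiting.
n(CO2) = (8/2) × 12.20 = 48.80 mol
V(CO2) = nRT/P = 48.80 × 8.314 × 926.15 / 1510 = 248.8 L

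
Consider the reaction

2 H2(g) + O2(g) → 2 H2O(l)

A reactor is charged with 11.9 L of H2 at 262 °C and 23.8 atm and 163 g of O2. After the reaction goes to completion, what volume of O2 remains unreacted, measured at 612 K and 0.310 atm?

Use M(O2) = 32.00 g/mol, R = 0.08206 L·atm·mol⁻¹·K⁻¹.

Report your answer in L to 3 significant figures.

n(H2) = PV/RT = (23.8 × 11.9) / (0.08206 × 535.15) = 6.449 mol
n(O2) = 163 / 32.00 = 5.094 mol
For 6.449 mol H2, stoichiometry requires (1/2) × 6.449 = 3.224 mol O2; 5.094 mol is available, so H2 is limiting.
n(O2) consumed = (1/2) × 6.449 = 3.224 mol; remaining = 5.094 − 3.224 = 1.870 mol
V(O2) = nRT/P = 1.870 × 0.08206 × 612 / 0.310 = 302.9 L

303 L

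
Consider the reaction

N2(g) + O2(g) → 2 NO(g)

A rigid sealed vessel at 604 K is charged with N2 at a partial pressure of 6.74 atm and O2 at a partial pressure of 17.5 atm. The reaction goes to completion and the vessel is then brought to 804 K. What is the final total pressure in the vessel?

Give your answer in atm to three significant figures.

32.3 atm

Because the vessel is rigid and T is held at 604 K, work the stoichiometry in partial pressures (P_i = n_iRT/V).
P(O2) required for 6.74 atm of N2 = (1/1) × 6.74 = 6.740 atm; available 17.5 atm, so N2 is limiting.
P(O2) remaining = 17.5 − (1/1) × 6.74 = 10.76 atm
P(gaseous products) = (2)/1 × 6.74 = 13.48 atm
P_total at 604 K = 10.76 + 13.48 = 24.24 atm
Scaling to 804 K: P = 24.24 × 804/604 = 32.27 atm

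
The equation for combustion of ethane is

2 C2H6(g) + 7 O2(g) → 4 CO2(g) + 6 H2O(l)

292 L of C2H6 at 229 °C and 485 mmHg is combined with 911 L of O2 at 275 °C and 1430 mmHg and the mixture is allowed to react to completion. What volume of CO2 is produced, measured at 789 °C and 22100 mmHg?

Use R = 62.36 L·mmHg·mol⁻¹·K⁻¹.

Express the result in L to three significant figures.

n(C2H6) = PV/RT = (485 × 292) / (62.36 × 502.15) = 4.523 mol
n(O2) = PV/RT = (1430 × 911) / (62.36 × 548.15) = 38.11 mol
For 4.523 mol C2H6, stoichiometry requires (7/2) × 4.523 = 15.83 mol O2; 38.11 mol is available, so C2H6 is limiting.
n(CO2) = (4/2) × 4.523 = 9.046 mol
V(CO2) = nRT/P = 9.046 × 62.36 × 1062.15 / 22100 = 27.11 L

27.1 L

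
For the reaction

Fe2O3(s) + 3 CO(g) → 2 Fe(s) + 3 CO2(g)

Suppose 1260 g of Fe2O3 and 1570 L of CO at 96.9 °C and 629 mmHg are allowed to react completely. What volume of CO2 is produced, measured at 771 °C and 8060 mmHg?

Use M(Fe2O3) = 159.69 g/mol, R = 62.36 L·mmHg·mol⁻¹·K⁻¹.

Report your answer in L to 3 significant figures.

191 L

n(Fe2O3) = 1260 / 159.69 = 7.890 mol
n(CO) = PV/RT = (629 × 1570) / (62.36 × 370.05) = 42.79 mol
For 7.890 mol Fe2O3, stoichiometry requires (3/1) × 7.890 = 23.67 mol CO; 42.79 mol is available, so Fe2O3 is limiting.
n(CO2) = (3/1) × 7.890 = 23.67 mol
V(CO2) = nRT/P = 23.67 × 62.36 × 1044.15 / 8060 = 191.2 L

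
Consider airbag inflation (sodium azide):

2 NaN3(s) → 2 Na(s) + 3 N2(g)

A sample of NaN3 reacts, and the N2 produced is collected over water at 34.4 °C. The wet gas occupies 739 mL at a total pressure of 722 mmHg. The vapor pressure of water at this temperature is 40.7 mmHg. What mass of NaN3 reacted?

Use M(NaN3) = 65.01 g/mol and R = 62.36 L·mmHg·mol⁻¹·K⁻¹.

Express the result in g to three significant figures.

1.14 g

P(N2) = 722 − 40.7 = 681.3 mmHg
n(N2) = PV/RT = (681.3 × 0.7390) / (62.36 × 307.55) = 0.02625 mol
n(NaN3) = (2/3) × 0.02625 = 0.01750 mol
m(NaN3) = 0.01750 × 65.01 = 1.138 g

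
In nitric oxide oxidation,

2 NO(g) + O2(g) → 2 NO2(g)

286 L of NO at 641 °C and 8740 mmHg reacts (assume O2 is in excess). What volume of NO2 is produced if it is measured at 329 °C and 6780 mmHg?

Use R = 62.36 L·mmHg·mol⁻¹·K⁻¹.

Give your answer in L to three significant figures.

243 L

n(NO) = PV/RT = (8740 × 286) / (62.36 × 914.15) = 43.85 mol
n(NO2) = (2/2) × 43.85 = 43.85 mol
V = nRT/P = 43.85 × 62.36 × 602.15 / 6780 = 242.9 L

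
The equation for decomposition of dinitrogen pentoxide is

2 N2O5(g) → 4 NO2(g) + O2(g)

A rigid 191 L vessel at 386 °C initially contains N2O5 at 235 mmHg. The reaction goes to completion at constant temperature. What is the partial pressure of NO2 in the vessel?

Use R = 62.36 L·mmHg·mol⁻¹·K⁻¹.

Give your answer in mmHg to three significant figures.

470 mmHg

n(N2O5)₀ = PV/RT = (235 × 191) / (62.36 × 659.15) = 1.092 mol
n(NO2) = (4/2) × 1.092 = 2.184 mol
P(NO2) = nRT/V = 2.184 × 62.36 × 659.15 / 191 = 470.0 mmHg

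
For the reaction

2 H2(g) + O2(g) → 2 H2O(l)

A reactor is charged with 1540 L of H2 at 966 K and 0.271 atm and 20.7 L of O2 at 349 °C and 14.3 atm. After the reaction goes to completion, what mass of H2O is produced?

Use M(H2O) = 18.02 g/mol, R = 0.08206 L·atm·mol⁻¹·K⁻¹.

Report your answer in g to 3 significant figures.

n(H2) = PV/RT = (0.271 × 1540) / (0.08206 × 966) = 5.265 mol
n(O2) = PV/RT = (14.3 × 20.7) / (0.08206 × 622.15) = 5.798 mol
For 5.265 mol H2, stoichiometry requires (1/2) × 5.265 = 2.632 mol O2; 5.798 mol is available, so H2 is limiting.
n(H2O) = (2/2) × 5.265 = 5.265 mol
m(H2O) = 5.265 × 18.02 = 94.88 g

94.9 g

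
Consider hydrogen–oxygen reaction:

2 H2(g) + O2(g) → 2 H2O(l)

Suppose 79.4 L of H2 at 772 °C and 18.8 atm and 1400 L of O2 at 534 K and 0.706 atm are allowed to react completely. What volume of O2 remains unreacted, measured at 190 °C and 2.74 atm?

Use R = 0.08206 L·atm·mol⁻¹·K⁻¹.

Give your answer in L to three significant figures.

n(H2) = PV/RT = (18.8 × 79.4) / (0.08206 × 1045.15) = 17.40 mol
n(O2) = PV/RT = (0.706 × 1400) / (0.08206 × 534) = 22.56 mol
For 17.40 mol H2, stoichiometry requires (1/2) × 17.40 = 8.700 mol O2; 22.56 mol is available, so H2 is limiting.
n(O2) consumed = (1/2) × 17.40 = 8.700 mol; remaining = 22.56 − 8.700 = 13.86 mol
V(O2) = nRT/P = 13.86 × 0.08206 × 463.15 / 2.74 = 192.2 L

192 L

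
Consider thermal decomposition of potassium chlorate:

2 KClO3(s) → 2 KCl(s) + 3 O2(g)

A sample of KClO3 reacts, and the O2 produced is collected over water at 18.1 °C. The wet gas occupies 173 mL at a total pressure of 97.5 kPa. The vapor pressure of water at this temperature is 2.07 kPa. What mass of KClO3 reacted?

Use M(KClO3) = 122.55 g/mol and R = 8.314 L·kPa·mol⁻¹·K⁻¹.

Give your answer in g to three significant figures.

0.557 g

P(O2) = 97.5 − 2.07 = 95.43 kPa
n(O2) = PV/RT = (95.43 × 0.1730) / (8.314 × 291.25) = 0.006818 mol
n(KClO3) = (2/3) × 0.006818 = 0.004545 mol
m(KClO3) = 0.004545 × 122.55 = 0.5570 g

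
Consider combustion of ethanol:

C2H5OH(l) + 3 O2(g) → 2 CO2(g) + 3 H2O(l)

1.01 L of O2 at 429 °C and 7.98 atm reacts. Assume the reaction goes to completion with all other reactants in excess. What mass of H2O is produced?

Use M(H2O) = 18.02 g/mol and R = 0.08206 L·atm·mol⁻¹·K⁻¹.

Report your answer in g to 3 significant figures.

n(O2) = PV/RT = (7.98 × 1.01) / (0.08206 × 702.15) = 0.1399 mol
n(H2O) = (3/3) × 0.1399 = 0.1399 mol
m(H2O) = 0.1399 × 18.02 = 2.521 g

2.52 g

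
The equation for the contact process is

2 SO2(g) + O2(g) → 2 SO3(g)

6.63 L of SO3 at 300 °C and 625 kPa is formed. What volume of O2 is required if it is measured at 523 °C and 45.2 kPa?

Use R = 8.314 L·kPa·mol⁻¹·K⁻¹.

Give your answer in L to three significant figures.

63.7 L

n(SO3) = PV/RT = (625 × 6.63) / (8.314 × 573.15) = 0.8696 mol
n(O2) = (1/2) × 0.8696 = 0.4348 mol
V = nRT/P = 0.4348 × 8.314 × 796.15 / 45.2 = 63.67 L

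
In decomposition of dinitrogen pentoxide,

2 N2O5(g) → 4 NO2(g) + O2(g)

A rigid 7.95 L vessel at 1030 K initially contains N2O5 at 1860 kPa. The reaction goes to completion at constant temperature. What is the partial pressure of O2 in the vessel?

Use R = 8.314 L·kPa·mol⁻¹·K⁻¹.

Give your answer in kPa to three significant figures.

930 kPa

n(N2O5)₀ = PV/RT = (1860 × 7.95) / (8.314 × 1030) = 1.727 mol
n(O2) = (1/2) × 1.727 = 0.8635 mol
P(O2) = nRT/V = 0.8635 × 8.314 × 1030 / 7.95 = 930.1 kPa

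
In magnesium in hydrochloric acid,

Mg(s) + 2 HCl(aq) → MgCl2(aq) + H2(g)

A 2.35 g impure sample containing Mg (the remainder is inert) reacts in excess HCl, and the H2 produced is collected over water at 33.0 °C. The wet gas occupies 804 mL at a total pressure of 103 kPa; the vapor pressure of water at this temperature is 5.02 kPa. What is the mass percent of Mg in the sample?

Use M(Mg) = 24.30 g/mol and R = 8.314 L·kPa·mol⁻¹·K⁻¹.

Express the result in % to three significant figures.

P(H2) = 103 − 5.02 = 97.98 kPa
n(H2) = PV/RT = (97.98 × 0.8040) / (8.314 × 306.15) = 0.03095 mol
n(Mg) = (1/1) × 0.03095 = 0.03095 mol
m(Mg) = 0.03095 × 24.30 = 0.7521 g
%Mg = 0.7521 / 2.35 × 100 = 32.00%

32.0 %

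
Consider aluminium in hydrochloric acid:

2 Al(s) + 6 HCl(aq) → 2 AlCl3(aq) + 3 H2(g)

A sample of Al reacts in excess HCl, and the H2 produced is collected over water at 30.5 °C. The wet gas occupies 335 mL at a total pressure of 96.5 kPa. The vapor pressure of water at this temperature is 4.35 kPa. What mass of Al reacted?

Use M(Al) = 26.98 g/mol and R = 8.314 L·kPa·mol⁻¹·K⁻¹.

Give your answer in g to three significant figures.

P(H2) = 96.5 − 4.35 = 92.15 kPa
n(H2) = PV/RT = (92.15 × 0.3350) / (8.314 × 303.65) = 0.01223 mol
n(Al) = (2/3) × 0.01223 = 0.008153 mol
m(Al) = 0.008153 × 26.98 = 0.2200 g

0.220 g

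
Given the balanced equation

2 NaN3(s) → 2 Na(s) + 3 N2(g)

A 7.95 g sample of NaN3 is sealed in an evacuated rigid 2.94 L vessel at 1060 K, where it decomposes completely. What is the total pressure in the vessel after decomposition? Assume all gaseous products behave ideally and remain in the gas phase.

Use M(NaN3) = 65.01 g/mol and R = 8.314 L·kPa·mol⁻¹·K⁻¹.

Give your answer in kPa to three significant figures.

550 kPa

n(NaN3) = 7.95 / 65.01 = 0.1223 mol
n(gas produced) = (3/2) × 0.1223 = 0.1835 mol
P = nRT/V = 0.1835 × 8.314 × 1060 / 2.94 = 550.1 kPa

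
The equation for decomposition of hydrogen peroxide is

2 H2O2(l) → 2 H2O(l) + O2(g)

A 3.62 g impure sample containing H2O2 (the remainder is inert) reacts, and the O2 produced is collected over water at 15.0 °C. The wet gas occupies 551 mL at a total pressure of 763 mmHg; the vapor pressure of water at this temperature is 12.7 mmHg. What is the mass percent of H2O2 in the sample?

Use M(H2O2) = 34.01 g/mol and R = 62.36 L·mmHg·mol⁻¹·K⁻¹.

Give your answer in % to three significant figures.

P(O2) = 763 − 12.7 = 750.3 mmHg
n(O2) = PV/RT = (750.3 × 0.5510) / (62.36 × 288.15) = 0.02301 mol
n(H2O2) = (2/1) × 0.02301 = 0.04602 mol
m(H2O2) = 0.04602 × 34.01 = 1.565 g
%H2O2 = 1.565 / 3.62 × 100 = 43.23%

43.2 %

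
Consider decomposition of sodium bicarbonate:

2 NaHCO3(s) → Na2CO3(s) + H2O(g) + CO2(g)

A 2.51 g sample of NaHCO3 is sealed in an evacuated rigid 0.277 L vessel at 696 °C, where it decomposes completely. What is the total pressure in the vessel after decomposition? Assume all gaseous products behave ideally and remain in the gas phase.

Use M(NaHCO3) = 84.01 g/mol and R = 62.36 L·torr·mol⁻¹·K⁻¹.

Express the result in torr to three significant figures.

6520 torr

n(NaHCO3) = 2.51 / 84.01 = 0.02988 mol
n(gas produced) = (2/2) × 0.02988 = 0.02988 mol
P = nRT/V = 0.02988 × 62.36 × 969.15 / 0.277 = 6519 torr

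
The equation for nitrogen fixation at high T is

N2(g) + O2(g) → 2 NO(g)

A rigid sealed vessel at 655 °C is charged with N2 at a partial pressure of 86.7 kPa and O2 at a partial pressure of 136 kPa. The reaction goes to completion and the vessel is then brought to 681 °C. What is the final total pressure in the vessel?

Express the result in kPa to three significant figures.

229 kPa

At constant V, partial pressures at 655 °C are proportional to moles, so apply stoichiometry directly to pressures.
P(O2) required for 86.7 kPa of N2 = (1/1) × 86.7 = 86.70 kPa; available 136 kPa, so N2 is limiting.
P(O2) remaining = 136 − (1/1) × 86.7 = 49.30 kPa
P(gaseous products) = (2)/1 × 86.7 = 173.4 kPa
P_total at 655 °C = 49.30 + 173.4 = 222.7 kPa
Scaling to 681 °C: P = 222.7 × 954.15/928.15 = 228.9 kPa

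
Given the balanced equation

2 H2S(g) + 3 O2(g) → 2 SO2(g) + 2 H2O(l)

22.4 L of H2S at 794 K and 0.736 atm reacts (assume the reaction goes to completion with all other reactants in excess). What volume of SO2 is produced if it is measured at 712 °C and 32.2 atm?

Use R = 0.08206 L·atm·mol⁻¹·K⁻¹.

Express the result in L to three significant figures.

n(H2S) = PV/RT = (0.736 × 22.4) / (0.08206 × 794) = 0.2530 mol
n(SO2) = (2/2) × 0.2530 = 0.2530 mol
V = nRT/P = 0.2530 × 0.08206 × 985.15 / 32.2 = 0.6352 L

0.635 L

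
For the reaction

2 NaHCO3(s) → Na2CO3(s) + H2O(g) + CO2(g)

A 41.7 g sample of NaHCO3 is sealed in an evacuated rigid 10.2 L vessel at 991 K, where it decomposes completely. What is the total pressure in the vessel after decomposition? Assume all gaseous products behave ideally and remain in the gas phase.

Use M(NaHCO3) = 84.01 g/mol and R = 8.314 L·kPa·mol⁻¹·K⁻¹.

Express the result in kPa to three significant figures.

n(NaHCO3) = 41.7 / 84.01 = 0.4964 mol
n(gas produced) = (2/2) × 0.4964 = 0.4964 mol
P = nRT/V = 0.4964 × 8.314 × 991 / 10.2 = 401.0 kPa

401 kPa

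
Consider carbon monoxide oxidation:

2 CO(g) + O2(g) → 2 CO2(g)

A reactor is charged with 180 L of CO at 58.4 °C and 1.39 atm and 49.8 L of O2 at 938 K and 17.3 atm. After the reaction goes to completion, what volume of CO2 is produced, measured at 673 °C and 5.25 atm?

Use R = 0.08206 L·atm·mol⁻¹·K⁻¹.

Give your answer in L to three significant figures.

136 L

n(CO) = PV/RT = (1.39 × 180) / (0.08206 × 331.55) = 9.196 mol
n(O2) = PV/RT = (17.3 × 49.8) / (0.08206 × 938) = 11.19 mol
For 9.196 mol CO, stoichiometry requires (1/2) × 9.196 = 4.598 mol O2; 11.19 mol is available, so CO is limiting.
n(CO2) = (2/2) × 9.196 = 9.196 mol
V(CO2) = nRT/P = 9.196 × 0.08206 × 946.15 / 5.25 = 136.0 L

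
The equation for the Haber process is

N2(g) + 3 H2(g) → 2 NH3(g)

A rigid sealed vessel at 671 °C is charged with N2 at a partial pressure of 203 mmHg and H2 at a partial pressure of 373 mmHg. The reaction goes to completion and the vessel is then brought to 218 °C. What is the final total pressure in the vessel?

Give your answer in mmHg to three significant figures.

With V and T fixed, P_i ∝ n_i, so the mole ratios apply directly to partial pressures at 671 °C.
P(H2) required for 203 mmHg of N2 = (3/1) × 203 = 609.0 mmHg; available 373 mmHg, so H2 is limiting.
P(N2) remaining = 203 − (1/3) × 373 = 78.67 mmHg
P(gaseous products) = (2)/3 × 373 = 248.7 mmHg
P_total at 671 °C = 78.67 + 248.7 = 327.4 mmHg
Scaling to 218 °C: P = 327.4 × 491.15/944.15 = 170.3 mmHg

170 mmHg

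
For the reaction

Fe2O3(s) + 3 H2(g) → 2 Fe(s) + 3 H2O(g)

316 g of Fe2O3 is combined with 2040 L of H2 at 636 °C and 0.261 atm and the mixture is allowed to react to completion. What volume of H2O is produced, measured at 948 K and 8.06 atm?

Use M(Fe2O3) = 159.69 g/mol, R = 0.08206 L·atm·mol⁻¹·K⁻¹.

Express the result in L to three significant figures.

57.3 L

n(Fe2O3) = 316 / 159.69 = 1.979 mol
n(H2) = PV/RT = (0.261 × 2040) / (0.08206 × 909.15) = 7.137 mol
For 1.979 mol Fe2O3, stoichiometry requires (3/1) × 1.979 = 5.937 mol H2; 7.137 mol is available, so Fe2O3 is limiting.
n(H2O) = (3/1) × 1.979 = 5.937 mol
V(H2O) = nRT/P = 5.937 × 0.08206 × 948 / 8.06 = 57.30 L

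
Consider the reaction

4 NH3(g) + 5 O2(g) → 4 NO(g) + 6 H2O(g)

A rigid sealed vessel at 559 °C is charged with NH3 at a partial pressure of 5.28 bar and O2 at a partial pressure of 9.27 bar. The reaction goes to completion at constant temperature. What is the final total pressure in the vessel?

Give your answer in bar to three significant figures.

15.9 bar

Because the vessel is rigid and T is held at 559 °C, work the stoichiometry in partial pressures (P_i = n_iRT/V).
P(O2) required for 5.28 bar of NH3 = (5/4) × 5.28 = 6.600 bar; available 9.27 bar, so NH3 is limiting.
P(O2) remaining = 9.27 − (5/4) × 5.28 = 2.670 bar
P(gaseous products) = (4+6)/4 × 5.28 = 13.20 bar
P_total at 559 °C = 2.670 + 13.20 = 15.87 bar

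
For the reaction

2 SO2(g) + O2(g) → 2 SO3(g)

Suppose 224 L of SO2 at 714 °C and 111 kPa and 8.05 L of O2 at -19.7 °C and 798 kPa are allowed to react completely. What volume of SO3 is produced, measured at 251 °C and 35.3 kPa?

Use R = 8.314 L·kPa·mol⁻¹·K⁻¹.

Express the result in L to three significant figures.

n(SO2) = PV/RT = (111 × 224) / (8.314 × 987.15) = 3.030 mol
n(O2) = PV/RT = (798 × 8.05) / (8.314 × 253.45) = 3.049 mol
For 3.030 mol SO2, stoichiometry requires (1/2) × 3.030 = 1.515 mol O2; 3.049 mol is available, so SO2 is limiting.
n(SO3) = (2/2) × 3.030 = 3.030 mol
V(SO3) = nRT/P = 3.030 × 8.314 × 524.15 / 35.3 = 374.1 L

374 L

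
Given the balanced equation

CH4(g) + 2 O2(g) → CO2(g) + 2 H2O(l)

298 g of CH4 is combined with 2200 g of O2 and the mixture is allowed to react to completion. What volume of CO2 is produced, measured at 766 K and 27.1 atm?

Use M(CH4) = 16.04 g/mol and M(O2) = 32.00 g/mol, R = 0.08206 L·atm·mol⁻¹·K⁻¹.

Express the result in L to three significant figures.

43.1 L

n(CH4) = 298 / 16.04 = 18.58 mol
n(O2) = 2200 / 32.00 = 68.75 mol
For 18.58 mol CH4, stoichiometry requires (2/1) × 18.58 = 37.16 mol O2; 68.75 mol is available, so CH4 is limiting.
n(CO2) = (1/1) × 18.58 = 18.58 mol
V(CO2) = nRT/P = 18.58 × 0.08206 × 766 / 27.1 = 43.10 L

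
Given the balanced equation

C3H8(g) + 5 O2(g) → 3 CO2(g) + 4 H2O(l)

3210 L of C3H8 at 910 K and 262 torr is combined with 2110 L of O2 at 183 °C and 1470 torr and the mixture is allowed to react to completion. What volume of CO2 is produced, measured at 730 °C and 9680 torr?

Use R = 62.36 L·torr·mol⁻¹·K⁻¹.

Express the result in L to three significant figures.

287 L

n(C3H8) = PV/RT = (262 × 3210) / (62.36 × 910) = 14.82 mol
n(O2) = PV/RT = (1470 × 2110) / (62.36 × 456.15) = 109.0 mol
For 14.82 mol C3H8, stoichiometry requires (5/1) × 14.82 = 74.10 mol O2; 109.0 mol is available, so C3H8 is limiting.
n(CO2) = (3/1) × 14.82 = 44.46 mol
V(CO2) = nRT/P = 44.46 × 62.36 × 1003.15 / 9680 = 287.3 L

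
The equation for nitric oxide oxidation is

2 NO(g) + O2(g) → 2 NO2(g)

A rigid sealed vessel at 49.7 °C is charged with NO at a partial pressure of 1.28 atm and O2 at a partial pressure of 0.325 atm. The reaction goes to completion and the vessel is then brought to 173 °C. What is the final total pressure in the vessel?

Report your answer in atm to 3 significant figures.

1.77 atm

At constant V, partial pressures at 49.7 °C are proportional to moles, so apply stoichiometry directly to pressures.
P(O2) required for 1.28 atm of NO = (1/2) × 1.28 = 0.6400 atm; available 0.325 atm, so O2 is limiting.
P(NO) remaining = 1.28 − (2/1) × 0.325 = 0.6300 atm
P(gaseous products) = (2)/1 × 0.325 = 0.6500 atm
P_total at 49.7 °C = 0.6300 + 0.6500 = 1.280 atm
Scaling to 173 °C: P = 1.280 × 446.15/322.85 = 1.769 atm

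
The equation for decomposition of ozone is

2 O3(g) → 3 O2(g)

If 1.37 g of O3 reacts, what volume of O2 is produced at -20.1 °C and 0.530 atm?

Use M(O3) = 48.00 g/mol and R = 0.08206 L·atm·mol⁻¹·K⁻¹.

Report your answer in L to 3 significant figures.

n(O3) = 1.370 / 48.00 = 0.02854 mol
n(O2) = (3/2) × 0.02854 = 0.04281 mol
V = nRT/P = 0.04281 × 0.08206 × 253.05 / 0.530 = 1.677 L

1.68 L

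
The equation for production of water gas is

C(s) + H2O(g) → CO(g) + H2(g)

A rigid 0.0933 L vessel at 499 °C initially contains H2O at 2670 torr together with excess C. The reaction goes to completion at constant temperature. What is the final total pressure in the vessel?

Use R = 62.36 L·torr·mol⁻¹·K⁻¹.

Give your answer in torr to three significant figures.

5340 torr

Rigid vessel, constant T ⇒ P scales with total gas moles (1 → 2).
P_final = (2/1) × 2670 = 5340 torr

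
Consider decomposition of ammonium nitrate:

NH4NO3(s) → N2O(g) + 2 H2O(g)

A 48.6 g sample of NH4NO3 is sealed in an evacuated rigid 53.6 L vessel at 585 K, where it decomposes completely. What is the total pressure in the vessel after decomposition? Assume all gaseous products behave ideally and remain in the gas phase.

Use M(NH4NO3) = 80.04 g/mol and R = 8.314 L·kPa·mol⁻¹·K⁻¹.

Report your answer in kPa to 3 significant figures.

n(NH4NO3) = 48.6 / 80.04 = 0.6072 mol
n(gas produced) = (3/1) × 0.6072 = 1.822 mol
P = nRT/V = 1.822 × 8.314 × 585 / 53.6 = 165.3 kPa

165 kPa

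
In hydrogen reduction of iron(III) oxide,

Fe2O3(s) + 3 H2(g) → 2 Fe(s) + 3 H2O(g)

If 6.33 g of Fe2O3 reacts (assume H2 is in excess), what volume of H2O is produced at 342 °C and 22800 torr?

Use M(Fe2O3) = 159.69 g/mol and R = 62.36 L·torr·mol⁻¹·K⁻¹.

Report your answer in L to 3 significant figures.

0.200 L

n(Fe2O3) = 6.330 / 159.69 = 0.03964 mol
n(H2O) = (3/1) × 0.03964 = 0.1189 mol
V = nRT/P = 0.1189 × 62.36 × 615.15 / 22800 = 0.2000 L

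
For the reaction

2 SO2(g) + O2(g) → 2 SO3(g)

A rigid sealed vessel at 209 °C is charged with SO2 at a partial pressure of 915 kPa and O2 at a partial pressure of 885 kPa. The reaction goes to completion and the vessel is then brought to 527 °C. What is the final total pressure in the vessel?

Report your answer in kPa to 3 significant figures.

2230 kPa

Because the vessel is rigid and T is held at 209 °C, work the stoichiometry in partial pressures (P_i = n_iRT/V).
P(O2) required for 915 kPa of SO2 = (1/2) × 915 = 457.5 kPa; available 885 kPa, so SO2 is limiting.
P(O2) remaining = 885 − (1/2) × 915 = 427.5 kPa
P(gaseous products) = (2)/2 × 915 = 915.0 kPa
P_total at 209 °C = 427.5 + 915.0 = 1342 kPa
Scaling to 527 °C: P = 1342 × 800.15/482.15 = 2227 kPa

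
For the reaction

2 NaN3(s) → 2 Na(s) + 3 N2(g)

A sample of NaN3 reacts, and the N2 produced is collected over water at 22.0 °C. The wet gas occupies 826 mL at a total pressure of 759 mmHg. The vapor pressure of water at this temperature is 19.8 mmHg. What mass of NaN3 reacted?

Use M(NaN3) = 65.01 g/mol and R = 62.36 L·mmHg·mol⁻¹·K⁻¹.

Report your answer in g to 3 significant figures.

P(N2) = 759 − 19.8 = 739.2 mmHg
n(N2) = PV/RT = (739.2 × 0.8260) / (62.36 × 295.15) = 0.03317 mol
n(NaN3) = (2/3) × 0.03317 = 0.02211 mol
m(NaN3) = 0.02211 × 65.01 = 1.437 g

1.44 g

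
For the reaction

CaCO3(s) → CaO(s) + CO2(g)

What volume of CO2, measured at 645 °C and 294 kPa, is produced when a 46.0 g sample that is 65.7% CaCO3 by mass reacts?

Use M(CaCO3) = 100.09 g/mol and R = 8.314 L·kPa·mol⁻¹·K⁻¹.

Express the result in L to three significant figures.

7.84 L

mass of CaCO3 = 46.0 × 65.7/100 = 30.22 g
n(CaCO3) = 30.22 / 100.09 = 0.3019 mol
n(CO2) = (1/1) × 0.3019 = 0.3019 mol
V = nRT/P = 0.3019 × 8.314 × 918.15 / 294 = 7.839 L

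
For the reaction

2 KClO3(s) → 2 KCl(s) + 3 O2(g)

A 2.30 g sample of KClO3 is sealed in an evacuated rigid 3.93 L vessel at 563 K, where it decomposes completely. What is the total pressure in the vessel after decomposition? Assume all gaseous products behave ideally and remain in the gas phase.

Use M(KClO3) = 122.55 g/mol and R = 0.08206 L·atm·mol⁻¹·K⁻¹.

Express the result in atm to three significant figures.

n(KClO3) = 2.30 / 122.55 = 0.01877 mol
n(gas produced) = (3/2) × 0.01877 = 0.02815 mol
P = nRT/V = 0.02815 × 0.08206 × 563 / 3.93 = 0.3309 atm

0.331 atm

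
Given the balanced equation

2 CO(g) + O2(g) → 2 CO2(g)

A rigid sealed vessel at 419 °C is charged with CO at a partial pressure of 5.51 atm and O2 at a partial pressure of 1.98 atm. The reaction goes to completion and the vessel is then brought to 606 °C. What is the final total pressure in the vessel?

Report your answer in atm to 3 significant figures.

7.00 atm

With V and T fixed, P_i ∝ n_i, so the mole ratios apply directly to partial pressures at 419 °C.
P(O2) required for 5.51 atm of CO = (1/2) × 5.51 = 2.755 atm; available 1.98 atm, so O2 is limiting.
P(CO) remaining = 5.51 − (2/1) × 1.98 = 1.550 atm
P(gaseous products) = (2)/1 × 1.98 = 3.960 atm
P_total at 419 °C = 1.550 + 3.960 = 5.510 atm
Scaling to 606 °C: P = 5.510 × 879.15/692.15 = 6.999 atm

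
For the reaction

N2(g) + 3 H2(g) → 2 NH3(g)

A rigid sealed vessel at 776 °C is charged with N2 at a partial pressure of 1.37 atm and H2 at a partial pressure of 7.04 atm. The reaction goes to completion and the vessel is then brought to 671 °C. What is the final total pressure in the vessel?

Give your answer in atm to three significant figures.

With V and T fixed, P_i ∝ n_i, so the mole ratios apply directly to partial pressures at 776 °C.
P(H2) required for 1.37 atm of N2 = (3/1) × 1.37 = 4.110 atm; available 7.04 atm, so N2 is limiting.
P(H2) remaining = 7.04 − (3/1) × 1.37 = 2.930 atm
P(gaseous products) = (2)/1 × 1.37 = 2.740 atm
P_total at 776 °C = 2.930 + 2.740 = 5.670 atm
Scaling to 671 °C: P = 5.670 × 944.15/1049.15 = 5.103 atm

5.10 atm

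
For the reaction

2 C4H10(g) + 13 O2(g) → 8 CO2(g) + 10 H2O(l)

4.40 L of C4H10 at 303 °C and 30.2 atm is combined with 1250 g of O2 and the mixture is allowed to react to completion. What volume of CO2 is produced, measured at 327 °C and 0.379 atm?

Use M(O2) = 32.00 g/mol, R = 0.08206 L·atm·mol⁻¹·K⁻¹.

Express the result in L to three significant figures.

1460 L

n(C4H10) = PV/RT = (30.2 × 4.40) / (0.08206 × 576.15) = 2.811 mol
n(O2) = 1250 / 32.00 = 39.06 mol
For 2.811 mol C4H10, stoichiometry requires (13/2) × 2.811 = 18.27 mol O2; 39.06 mol is available, so C4H10 is limiting.
n(CO2) = (8/2) × 2.811 = 11.24 mol
V(CO2) = nRT/P = 11.24 × 0.08206 × 600.15 / 0.379 = 1461 L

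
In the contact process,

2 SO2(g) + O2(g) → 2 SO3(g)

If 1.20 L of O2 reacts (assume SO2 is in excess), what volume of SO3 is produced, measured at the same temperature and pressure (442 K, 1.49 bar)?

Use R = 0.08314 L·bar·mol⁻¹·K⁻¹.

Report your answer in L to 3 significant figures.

At constant T and P, gas volumes are in the mole ratio: V(SO3) = (2/1) × 1.20 = 2.400 L

2.40 L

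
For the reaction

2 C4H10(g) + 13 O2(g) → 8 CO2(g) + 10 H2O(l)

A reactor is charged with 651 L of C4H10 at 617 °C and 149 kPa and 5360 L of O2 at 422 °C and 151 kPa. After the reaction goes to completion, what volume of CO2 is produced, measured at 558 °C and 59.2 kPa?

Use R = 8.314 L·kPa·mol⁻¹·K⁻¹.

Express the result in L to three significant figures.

6120 L

n(C4H10) = PV/RT = (149 × 651) / (8.314 × 890.15) = 13.11 mol
n(O2) = PV/RT = (151 × 5360) / (8.314 × 695.15) = 140.0 mol
For 13.11 mol C4H10, stoichiometry requires (13/2) × 13.11 = 85.22 mol O2; 140.0 mol is available, so C4H10 is limiting.
n(CO2) = (8/2) × 13.11 = 52.44 mol
V(CO2) = nRT/P = 52.44 × 8.314 × 831.15 / 59.2 = 6121 L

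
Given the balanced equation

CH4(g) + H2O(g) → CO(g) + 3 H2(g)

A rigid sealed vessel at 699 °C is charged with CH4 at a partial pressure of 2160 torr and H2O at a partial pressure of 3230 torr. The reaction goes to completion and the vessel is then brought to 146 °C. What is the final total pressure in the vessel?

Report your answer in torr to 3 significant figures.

At constant V, partial pressures at 699 °C are proportional to moles, so apply stoichiometry directly to pressures.
P(H2O) required for 2160 torr of CH4 = (1/1) × 2160 = 2160 torr; available 3230 torr, so CH4 is limiting.
P(H2O) remaining = 3230 − (1/1) × 2160 = 1070 torr
P(gaseous products) = (1+3)/1 × 2160 = 8640 torr
P_total at 699 °C = 1070 + 8640 = 9710 torr
Scaling to 146 °C: P = 9710 × 419.15/972.15 = 4187 torr

4190 torr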